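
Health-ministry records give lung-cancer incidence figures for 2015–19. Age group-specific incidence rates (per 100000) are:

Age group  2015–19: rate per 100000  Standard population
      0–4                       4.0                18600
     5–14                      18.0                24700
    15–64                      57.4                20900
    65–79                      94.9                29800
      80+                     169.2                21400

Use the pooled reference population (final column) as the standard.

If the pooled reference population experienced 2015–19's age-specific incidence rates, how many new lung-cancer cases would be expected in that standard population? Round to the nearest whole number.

82

Expected new lung-cancer cases = Σ (standard pop × age-specific rate ÷ 100000)
= 18600×4.0/100000 + 24700×18.0/100000 + 20900×57.4/100000 + 29800×94.9/100000 + 21400×169.2/100000
= 0.74 + 4.45 + 12.00 + 28.28 + 36.21 = 81.68.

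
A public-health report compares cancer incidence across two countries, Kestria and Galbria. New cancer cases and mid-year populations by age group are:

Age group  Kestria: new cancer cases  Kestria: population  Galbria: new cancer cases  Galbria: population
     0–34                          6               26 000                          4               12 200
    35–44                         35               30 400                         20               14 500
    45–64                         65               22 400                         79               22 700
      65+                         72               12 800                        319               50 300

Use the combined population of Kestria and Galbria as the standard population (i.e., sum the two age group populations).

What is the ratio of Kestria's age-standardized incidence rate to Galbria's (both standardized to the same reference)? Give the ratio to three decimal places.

Age-specific rates per 100 000 for Kestria: 23.08, 115.13, 290.18, 562.50.
For Galbria: 32.79, 137.93, 348.02, 634.19.
Combined standard total = 191 300; weights = 0.1997, 0.2347, 0.2358, 0.3298.
Kestria: 0.1997×23.08 + 0.2347×115.13 + 0.2358×290.18 + 0.3298×562.50 = 285.5815 per 100 000.
Galbria: 0.1997×32.79 + 0.2347×137.93 + 0.2358×348.02 + 0.3298×634.19 = 330.1560 per 100 000.
Ratio = 285.5815 ÷ 330.1560 = 0.86499.

0.865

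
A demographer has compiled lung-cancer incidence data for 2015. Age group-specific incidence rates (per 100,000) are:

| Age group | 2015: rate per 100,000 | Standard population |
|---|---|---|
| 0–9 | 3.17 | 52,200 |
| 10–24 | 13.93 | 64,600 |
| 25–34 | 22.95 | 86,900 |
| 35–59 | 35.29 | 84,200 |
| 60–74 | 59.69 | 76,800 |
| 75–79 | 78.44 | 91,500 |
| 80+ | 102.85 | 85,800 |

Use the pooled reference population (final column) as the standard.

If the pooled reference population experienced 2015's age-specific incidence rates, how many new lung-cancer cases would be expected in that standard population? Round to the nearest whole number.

Expected new lung-cancer cases = Σ (standard pop × age-specific rate ÷ 100,000)
= 52,200×3.17/100,000 + 64,600×13.93/100,000 + 86,900×22.95/100,000 + 84,200×35.29/100,000 + 76,800×59.69/100,000 + 91,500×78.44/100,000 + 85,800×102.85/100,000
= 1.65 + 9.00 + 19.94 + 29.71 + 45.84 + 71.77 + 88.25 = 266.17.

266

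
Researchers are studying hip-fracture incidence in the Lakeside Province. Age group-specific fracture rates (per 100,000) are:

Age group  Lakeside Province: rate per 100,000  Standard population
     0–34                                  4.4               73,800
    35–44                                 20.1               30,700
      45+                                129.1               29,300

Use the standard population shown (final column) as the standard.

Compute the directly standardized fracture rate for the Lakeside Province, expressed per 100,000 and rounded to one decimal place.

Standard total = 133,800; weights = 0.5516, 0.2294, 0.2190.
Standardized rate: 0.5516×4.4 + 0.2294×20.1 + 0.2190×129.1 = 35.3096 per 100,000.

35.3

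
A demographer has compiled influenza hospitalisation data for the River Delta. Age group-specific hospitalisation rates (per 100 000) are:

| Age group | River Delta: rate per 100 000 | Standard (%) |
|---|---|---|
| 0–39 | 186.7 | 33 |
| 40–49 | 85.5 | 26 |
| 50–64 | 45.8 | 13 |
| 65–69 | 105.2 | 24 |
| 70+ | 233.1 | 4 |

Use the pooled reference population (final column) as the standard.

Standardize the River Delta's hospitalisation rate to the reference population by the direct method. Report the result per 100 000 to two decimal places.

124.37

Standard weights: 0.33, 0.26, 0.13, 0.24, 0.04.
Standardized rate: 0.3300×186.7 + 0.2600×85.5 + 0.1300×45.8 + 0.2400×105.2 + 0.0400×233.1 = 124.3670 per 100 000.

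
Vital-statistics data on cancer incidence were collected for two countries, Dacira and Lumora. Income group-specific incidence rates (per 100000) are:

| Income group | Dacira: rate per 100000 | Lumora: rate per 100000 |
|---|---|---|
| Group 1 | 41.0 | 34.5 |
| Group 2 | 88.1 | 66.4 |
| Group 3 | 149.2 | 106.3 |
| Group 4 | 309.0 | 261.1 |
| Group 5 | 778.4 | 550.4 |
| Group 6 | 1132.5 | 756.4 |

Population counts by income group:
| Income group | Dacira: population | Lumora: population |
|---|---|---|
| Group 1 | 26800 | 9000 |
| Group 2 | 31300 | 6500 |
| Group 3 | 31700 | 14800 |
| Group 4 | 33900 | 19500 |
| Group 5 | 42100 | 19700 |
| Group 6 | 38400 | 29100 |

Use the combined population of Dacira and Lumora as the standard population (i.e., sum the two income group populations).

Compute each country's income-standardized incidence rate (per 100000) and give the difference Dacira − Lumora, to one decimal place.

148.9

Combined standard total = 302800; weights = 0.1182, 0.1248, 0.1536, 0.1764, 0.2041, 0.2229.
Dacira: 0.1182×41.0 + 0.1248×88.1 + 0.1536×149.2 + 0.1764×309.0 + 0.2041×778.4 + 0.2229×1132.5 = 504.5748 per 100000.
Lumora: 0.1182×34.5 + 0.1248×66.4 + 0.1536×106.3 + 0.1764×261.1 + 0.2041×550.4 + 0.2229×756.4 = 355.6883 per 100000.
Difference = 504.5748 − 355.6883 = 148.8865.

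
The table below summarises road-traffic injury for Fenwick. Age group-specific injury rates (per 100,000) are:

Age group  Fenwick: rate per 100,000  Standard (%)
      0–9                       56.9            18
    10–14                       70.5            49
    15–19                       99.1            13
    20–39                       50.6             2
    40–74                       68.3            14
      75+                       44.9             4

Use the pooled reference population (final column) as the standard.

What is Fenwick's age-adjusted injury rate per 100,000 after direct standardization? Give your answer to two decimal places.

Standard weights: 0.18, 0.49, 0.13, 0.02, 0.14, 0.04.
Standardized rate: 0.1800×56.9 + 0.4900×70.5 + 0.1300×99.1 + 0.0200×50.6 + 0.1400×68.3 + 0.0400×44.9 = 70.0400 per 100,000.

70.04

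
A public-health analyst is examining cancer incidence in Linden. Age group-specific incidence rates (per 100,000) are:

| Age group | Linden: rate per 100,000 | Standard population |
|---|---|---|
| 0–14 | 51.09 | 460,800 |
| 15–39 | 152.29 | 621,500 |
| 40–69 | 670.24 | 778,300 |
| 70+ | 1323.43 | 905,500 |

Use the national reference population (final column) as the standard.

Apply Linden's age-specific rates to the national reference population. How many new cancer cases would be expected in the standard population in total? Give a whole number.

18382

Expected new cancer cases = Σ (standard pop × age-specific rate ÷ 100,000)
= 460,800×51.09/100,000 + 621,500×152.29/100,000 + 778,300×670.24/100,000 + 905,500×1323.43/100,000
= 235.42 + 946.48 + 5216.48 + 11983.66 = 18382.04.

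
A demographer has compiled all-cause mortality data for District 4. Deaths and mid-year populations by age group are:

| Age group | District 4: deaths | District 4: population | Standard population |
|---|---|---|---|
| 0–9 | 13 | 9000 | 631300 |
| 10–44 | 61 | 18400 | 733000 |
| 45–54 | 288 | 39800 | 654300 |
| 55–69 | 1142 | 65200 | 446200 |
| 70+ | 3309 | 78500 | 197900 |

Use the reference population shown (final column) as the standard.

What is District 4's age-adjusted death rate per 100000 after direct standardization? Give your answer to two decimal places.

Age-specific rates per 100000 for District 4: 144.44, 331.52, 723.62, 1751.53, 4215.29.
Standard total = 2662700; weights = 0.2371, 0.2753, 0.2457, 0.1676, 0.0743.
Standardized rate: 0.2371×144.44 + 0.2753×331.52 + 0.2457×723.62 + 0.1676×1751.53 + 0.0743×4215.29 = 910.1274 per 100000.

910.13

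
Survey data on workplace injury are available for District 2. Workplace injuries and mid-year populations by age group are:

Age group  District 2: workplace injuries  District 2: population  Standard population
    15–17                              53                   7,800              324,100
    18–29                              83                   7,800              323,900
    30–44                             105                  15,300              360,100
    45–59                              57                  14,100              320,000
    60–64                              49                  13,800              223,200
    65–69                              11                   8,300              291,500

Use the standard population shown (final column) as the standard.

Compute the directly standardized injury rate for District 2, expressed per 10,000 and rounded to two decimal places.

57.48

Age-specific rates per 10,000 for District 2: 67.95, 106.41, 68.63, 40.43, 35.51, 13.25.
Standard total = 1,842,800; weights = 0.1759, 0.1758, 0.1954, 0.1736, 0.1211, 0.1582.
Standardized rate: 0.1759×67.95 + 0.1758×106.41 + 0.1954×68.63 + 0.1736×40.43 + 0.1211×35.51 + 0.1582×13.25 = 57.4809 per 10,000.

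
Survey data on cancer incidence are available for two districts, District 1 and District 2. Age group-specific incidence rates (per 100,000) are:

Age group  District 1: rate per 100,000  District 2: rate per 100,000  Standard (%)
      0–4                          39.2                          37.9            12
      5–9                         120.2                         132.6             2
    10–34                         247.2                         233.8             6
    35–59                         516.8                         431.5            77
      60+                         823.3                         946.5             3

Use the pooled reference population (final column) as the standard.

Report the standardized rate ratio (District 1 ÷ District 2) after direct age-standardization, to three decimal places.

1.164

Standard weights: 0.12, 0.02, 0.06, 0.77, 0.03.
District 1: 0.1200×39.2 + 0.0200×120.2 + 0.0600×247.2 + 0.7700×516.8 + 0.0300×823.3 = 444.5750 per 100,000.
District 2: 0.1200×37.9 + 0.0200×132.6 + 0.0600×233.8 + 0.7700×431.5 + 0.0300×946.5 = 381.8780 per 100,000.
Ratio = 444.5750 ÷ 381.8780 = 1.16418.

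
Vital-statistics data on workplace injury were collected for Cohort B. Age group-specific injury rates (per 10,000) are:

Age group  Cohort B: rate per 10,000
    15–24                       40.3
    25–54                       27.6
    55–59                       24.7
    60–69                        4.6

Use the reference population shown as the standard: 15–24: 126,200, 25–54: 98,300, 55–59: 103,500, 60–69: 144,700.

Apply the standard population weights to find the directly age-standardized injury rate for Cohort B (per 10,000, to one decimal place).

23.3

Standard total = 472,700; weights = 0.2670, 0.2080, 0.2190, 0.3061.
Standardized rate: 0.2670×40.3 + 0.2080×27.6 + 0.2190×24.7 + 0.3061×4.6 = 23.3150 per 10,000.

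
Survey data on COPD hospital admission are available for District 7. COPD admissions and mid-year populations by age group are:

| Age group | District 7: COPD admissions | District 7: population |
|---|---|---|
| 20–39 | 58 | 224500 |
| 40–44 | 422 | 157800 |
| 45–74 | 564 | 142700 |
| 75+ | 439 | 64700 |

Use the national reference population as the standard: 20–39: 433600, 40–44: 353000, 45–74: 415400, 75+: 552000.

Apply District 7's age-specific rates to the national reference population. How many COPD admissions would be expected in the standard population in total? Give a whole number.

Age-specific rates per 10000 for District 7: 2.58, 26.74, 39.52, 67.85.
Expected COPD admissions = Σ (standard pop × age-specific rate ÷ 10000)
= 433600×2.58/10000 + 353000×26.74/10000 + 415400×39.52/10000 + 552000×67.85/10000
= 112.02 + 944.02 + 1641.81 + 3745.41 = 6443.25.

6443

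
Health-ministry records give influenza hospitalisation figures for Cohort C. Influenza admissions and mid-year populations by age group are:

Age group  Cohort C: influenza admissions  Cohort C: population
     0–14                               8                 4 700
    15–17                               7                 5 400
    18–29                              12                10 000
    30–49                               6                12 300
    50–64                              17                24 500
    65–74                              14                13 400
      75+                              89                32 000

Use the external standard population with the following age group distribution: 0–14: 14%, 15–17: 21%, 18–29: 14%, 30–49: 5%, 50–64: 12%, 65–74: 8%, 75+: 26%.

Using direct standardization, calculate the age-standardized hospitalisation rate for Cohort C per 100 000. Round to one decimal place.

Age-specific rates per 100 000 for Cohort C: 170.21, 129.63, 120.00, 48.78, 69.39, 104.48, 278.12.
Standard weights: 0.14, 0.21, 0.14, 0.05, 0.12, 0.08, 0.26.
Standardized rate: 0.1400×170.21 + 0.2100×129.63 + 0.1400×120.00 + 0.0500×48.78 + 0.1200×69.39 + 0.0800×104.48 + 0.2600×278.12 = 159.2883 per 100 000.

159.3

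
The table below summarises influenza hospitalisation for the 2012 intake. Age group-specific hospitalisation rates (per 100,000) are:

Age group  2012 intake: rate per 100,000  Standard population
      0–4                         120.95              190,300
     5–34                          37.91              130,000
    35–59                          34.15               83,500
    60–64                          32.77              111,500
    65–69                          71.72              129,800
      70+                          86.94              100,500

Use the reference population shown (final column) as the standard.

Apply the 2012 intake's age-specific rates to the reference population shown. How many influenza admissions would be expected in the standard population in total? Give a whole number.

525

Expected influenza admissions = Σ (standard pop × age-specific rate ÷ 100,000)
= 190,300×120.95/100,000 + 130,000×37.91/100,000 + 83,500×34.15/100,000 + 111,500×32.77/100,000 + 129,800×71.72/100,000 + 100,500×86.94/100,000
= 230.17 + 49.28 + 28.52 + 36.54 + 93.09 + 87.37 = 524.97.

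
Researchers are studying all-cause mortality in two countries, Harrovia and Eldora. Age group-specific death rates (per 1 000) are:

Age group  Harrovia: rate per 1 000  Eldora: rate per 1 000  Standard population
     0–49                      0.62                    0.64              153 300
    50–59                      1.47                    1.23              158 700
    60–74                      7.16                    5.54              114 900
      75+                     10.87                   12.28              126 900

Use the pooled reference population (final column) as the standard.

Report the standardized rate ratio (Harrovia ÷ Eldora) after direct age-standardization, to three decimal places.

Standard total = 553 800; weights = 0.2768, 0.2866, 0.2075, 0.2291.
Harrovia: 0.2768×0.62 + 0.2866×1.47 + 0.2075×7.16 + 0.2291×10.87 = 4.5692 per 1 000.
Eldora: 0.2768×0.64 + 0.2866×1.23 + 0.2075×5.54 + 0.2291×12.28 = 4.4929 per 1 000.
Ratio = 4.5692 ÷ 4.4929 = 1.01697.

1.017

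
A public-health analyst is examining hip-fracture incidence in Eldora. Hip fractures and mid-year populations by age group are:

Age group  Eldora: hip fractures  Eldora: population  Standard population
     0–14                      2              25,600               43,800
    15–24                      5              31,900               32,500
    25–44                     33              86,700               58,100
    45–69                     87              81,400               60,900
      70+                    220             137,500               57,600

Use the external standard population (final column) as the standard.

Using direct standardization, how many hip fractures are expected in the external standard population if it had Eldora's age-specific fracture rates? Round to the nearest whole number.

188

Age-specific rates per 100,000 for Eldora: 7.81, 15.67, 38.06, 106.88, 160.00.
Expected hip fractures = Σ (standard pop × age-specific rate ÷ 100,000)
= 43,800×7.81/100,000 + 32,500×15.67/100,000 + 58,100×38.06/100,000 + 60,900×106.88/100,000 + 57,600×160.00/100,000
= 3.42 + 5.09 + 22.11 + 65.09 + 92.16 = 187.88.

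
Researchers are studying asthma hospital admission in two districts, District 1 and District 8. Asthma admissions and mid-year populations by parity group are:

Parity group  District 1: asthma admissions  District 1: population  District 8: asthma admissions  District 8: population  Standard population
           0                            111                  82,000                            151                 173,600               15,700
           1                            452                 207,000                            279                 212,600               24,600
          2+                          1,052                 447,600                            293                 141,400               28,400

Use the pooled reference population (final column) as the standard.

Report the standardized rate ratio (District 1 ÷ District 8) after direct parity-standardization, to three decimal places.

Parity-specific rates per 10,000 for District 1: 13.54, 21.84, 23.50.
For District 8: 8.70, 13.12, 20.72.
Standard total = 68,700; weights = 0.2285, 0.3581, 0.4134.
District 1: 0.2285×13.54 + 0.3581×21.84 + 0.4134×23.50 = 20.6284 per 10,000.
District 8: 0.2285×8.70 + 0.3581×13.12 + 0.4134×20.72 = 15.2530 per 10,000.
Ratio = 20.6284 ÷ 15.2530 = 1.35242.

1.352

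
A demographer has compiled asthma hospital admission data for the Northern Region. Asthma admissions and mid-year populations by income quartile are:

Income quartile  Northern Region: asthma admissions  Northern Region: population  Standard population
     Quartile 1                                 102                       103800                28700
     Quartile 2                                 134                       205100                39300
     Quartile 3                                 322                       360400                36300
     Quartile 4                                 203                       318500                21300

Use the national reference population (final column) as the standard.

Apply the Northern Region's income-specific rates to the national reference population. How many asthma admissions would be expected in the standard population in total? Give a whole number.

100

Income-specific rates per 10000 for the Northern Region: 9.83, 6.53, 8.93, 6.37.
Expected asthma admissions = Σ (standard pop × income-specific rate ÷ 10000)
= 28700×9.83/10000 + 39300×6.53/10000 + 36300×8.93/10000 + 21300×6.37/10000
= 28.20 + 25.68 + 32.43 + 13.58 = 99.89.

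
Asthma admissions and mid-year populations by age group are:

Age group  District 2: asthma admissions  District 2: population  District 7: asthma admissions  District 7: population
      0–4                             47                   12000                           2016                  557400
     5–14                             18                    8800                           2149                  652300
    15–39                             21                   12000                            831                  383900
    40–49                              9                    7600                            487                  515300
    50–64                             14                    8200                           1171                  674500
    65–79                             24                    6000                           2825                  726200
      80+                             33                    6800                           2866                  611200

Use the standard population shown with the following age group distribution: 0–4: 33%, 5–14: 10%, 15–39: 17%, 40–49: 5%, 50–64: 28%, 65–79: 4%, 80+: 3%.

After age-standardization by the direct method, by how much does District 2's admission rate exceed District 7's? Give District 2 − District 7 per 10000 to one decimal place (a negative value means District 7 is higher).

Age-specific rates per 10000 for District 2: 39.17, 20.45, 17.50, 11.84, 17.07, 40.00, 48.53.
For District 7: 36.17, 32.94, 21.65, 9.45, 17.36, 38.90, 46.89.
Standard weights: 0.33, 0.10, 0.17, 0.05, 0.28, 0.04, 0.03.
District 2: 0.3300×39.17 + 0.1000×20.45 + 0.1700×17.50 + 0.0500×11.84 + 0.2800×17.07 + 0.0400×40.00 + 0.0300×48.53 = 26.3739 per 10000.
District 7: 0.3300×36.17 + 0.1000×32.94 + 0.1700×21.65 + 0.0500×9.45 + 0.2800×17.36 + 0.0400×38.90 + 0.0300×46.89 = 27.2062 per 10000.
Difference = 26.3739 − 27.2062 = -0.8323.

-0.8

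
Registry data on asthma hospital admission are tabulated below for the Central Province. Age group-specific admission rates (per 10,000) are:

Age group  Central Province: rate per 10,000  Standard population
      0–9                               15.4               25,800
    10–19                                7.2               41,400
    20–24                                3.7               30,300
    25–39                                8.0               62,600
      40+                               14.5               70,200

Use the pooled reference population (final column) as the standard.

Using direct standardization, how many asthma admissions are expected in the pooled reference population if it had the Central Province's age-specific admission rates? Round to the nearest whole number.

Expected asthma admissions = Σ (standard pop × age-specific rate ÷ 10,000)
= 25,800×15.4/10,000 + 41,400×7.2/10,000 + 30,300×3.7/10,000 + 62,600×8.0/10,000 + 70,200×14.5/10,000
= 39.73 + 29.81 + 11.21 + 50.08 + 101.79 = 232.62.

233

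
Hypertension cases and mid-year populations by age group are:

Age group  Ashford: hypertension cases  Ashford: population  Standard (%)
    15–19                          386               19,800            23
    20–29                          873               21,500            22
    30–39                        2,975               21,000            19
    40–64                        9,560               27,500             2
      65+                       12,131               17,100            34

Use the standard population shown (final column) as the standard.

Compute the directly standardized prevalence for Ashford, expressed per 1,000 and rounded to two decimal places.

Age-specific rates per 1,000 for Ashford: 19.495, 40.605, 141.667, 347.636, 709.415.
Standard weights: 0.23, 0.22, 0.19, 0.02, 0.34.
Standardized rate: 0.2300×19.495 + 0.2200×40.605 + 0.1900×141.667 + 0.0200×347.636 + 0.3400×709.415 = 288.4874 per 1,000.

288.49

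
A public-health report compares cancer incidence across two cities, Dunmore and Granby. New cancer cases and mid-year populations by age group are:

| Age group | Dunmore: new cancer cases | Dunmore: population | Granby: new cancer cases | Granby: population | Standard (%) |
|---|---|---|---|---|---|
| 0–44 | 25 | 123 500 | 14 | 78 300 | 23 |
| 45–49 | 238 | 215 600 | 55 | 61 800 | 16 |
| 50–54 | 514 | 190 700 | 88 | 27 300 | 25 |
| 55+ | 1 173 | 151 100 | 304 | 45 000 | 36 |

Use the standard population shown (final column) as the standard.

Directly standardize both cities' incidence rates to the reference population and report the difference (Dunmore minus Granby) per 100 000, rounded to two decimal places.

27.03

Age-specific rates per 100 000 for Dunmore: 20.24, 110.39, 269.53, 776.31.
For Granby: 17.88, 89.00, 322.34, 675.56.
Standard weights: 0.23, 0.16, 0.25, 0.36.
Dunmore: 0.2300×20.24 + 0.1600×110.39 + 0.2500×269.53 + 0.3600×776.31 = 369.1721 per 100 000.
Granby: 0.2300×17.88 + 0.1600×89.00 + 0.2500×322.34 + 0.3600×675.56 = 342.1380 per 100 000.
Difference = 369.1721 − 342.1380 = 27.0341.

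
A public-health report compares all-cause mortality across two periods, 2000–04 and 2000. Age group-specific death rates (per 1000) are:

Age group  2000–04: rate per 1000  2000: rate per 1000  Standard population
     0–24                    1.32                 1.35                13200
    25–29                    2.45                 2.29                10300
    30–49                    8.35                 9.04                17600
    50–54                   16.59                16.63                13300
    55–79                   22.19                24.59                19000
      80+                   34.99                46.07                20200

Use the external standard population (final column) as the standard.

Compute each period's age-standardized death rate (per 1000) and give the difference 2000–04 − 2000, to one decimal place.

Standard total = 93600; weights = 0.1410, 0.1100, 0.1880, 0.1421, 0.2030, 0.2158.
2000–04: 0.1410×1.32 + 0.1100×2.45 + 0.1880×8.35 + 0.1421×16.59 + 0.2030×22.19 + 0.2158×34.99 = 16.4388 per 1000.
2000: 0.1410×1.35 + 0.1100×2.29 + 0.1880×9.04 + 0.1421×16.63 + 0.2030×24.59 + 0.2158×46.07 = 19.4393 per 1000.
Difference = 16.4388 − 19.4393 = -3.0004.

-3.0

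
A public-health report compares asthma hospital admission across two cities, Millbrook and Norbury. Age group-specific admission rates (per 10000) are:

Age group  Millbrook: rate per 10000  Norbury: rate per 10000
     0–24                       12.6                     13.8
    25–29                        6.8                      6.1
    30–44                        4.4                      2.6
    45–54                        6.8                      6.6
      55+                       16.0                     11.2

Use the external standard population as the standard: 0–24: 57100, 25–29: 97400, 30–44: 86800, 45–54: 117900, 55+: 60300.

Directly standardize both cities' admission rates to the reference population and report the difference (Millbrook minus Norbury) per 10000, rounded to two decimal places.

Standard total = 419500; weights = 0.1361, 0.2322, 0.2069, 0.2810, 0.1437.
Millbrook: 0.1361×12.6 + 0.2322×6.8 + 0.2069×4.4 + 0.2810×6.8 + 0.1437×16.0 = 8.4153 per 10000.
Norbury: 0.1361×13.8 + 0.2322×6.1 + 0.2069×2.6 + 0.2810×6.6 + 0.1437×11.2 = 7.2975 per 10000.
Difference = 8.4153 − 7.2975 = 1.1178.

1.12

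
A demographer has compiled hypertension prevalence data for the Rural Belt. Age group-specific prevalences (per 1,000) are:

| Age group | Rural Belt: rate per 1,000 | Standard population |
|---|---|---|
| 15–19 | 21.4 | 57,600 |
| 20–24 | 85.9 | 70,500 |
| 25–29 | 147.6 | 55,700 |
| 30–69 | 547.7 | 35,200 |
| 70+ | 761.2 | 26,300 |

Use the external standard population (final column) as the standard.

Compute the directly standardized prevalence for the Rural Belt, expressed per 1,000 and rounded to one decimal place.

223.4

Standard total = 245,300; weights = 0.2348, 0.2874, 0.2271, 0.1435, 0.1072.
Standardized rate: 0.2348×21.4 + 0.2874×85.9 + 0.2271×147.6 + 0.1435×547.7 + 0.1072×761.2 = 223.4346 per 1,000.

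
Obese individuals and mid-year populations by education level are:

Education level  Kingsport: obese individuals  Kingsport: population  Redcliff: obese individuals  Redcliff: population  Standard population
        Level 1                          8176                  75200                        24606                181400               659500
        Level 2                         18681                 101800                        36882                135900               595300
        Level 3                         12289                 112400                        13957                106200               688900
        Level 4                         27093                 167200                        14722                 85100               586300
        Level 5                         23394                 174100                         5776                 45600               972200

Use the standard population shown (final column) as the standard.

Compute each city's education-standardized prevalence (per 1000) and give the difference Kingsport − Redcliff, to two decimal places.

Education-specific rates per 1000 for Kingsport: 108.723, 183.507, 109.333, 162.039, 134.371.
For Redcliff: 135.645, 271.391, 131.422, 172.996, 126.667.
Standard total = 3502200; weights = 0.1883, 0.1700, 0.1967, 0.1674, 0.2776.
Kingsport: 0.1883×108.723 + 0.1700×183.507 + 0.1967×109.333 + 0.1674×162.039 + 0.2776×134.371 = 137.6002 per 1000.
Redcliff: 0.1883×135.645 + 0.1700×271.391 + 0.1967×131.422 + 0.1674×172.996 + 0.2776×126.667 = 161.6488 per 1000.
Difference = 137.6002 − 161.6488 = -24.0486.

-24.05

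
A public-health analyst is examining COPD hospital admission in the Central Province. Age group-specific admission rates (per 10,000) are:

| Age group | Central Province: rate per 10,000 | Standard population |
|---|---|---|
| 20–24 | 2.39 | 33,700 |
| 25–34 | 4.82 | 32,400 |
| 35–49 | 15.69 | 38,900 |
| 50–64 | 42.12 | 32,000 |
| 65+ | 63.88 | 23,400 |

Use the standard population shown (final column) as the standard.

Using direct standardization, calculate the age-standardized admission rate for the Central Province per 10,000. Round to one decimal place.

23.0

Standard total = 160,400; weights = 0.2101, 0.2020, 0.2425, 0.1995, 0.1459.
Standardized rate: 0.2101×2.39 + 0.2020×4.82 + 0.2425×15.69 + 0.1995×42.12 + 0.1459×63.88 = 23.0030 per 10,000.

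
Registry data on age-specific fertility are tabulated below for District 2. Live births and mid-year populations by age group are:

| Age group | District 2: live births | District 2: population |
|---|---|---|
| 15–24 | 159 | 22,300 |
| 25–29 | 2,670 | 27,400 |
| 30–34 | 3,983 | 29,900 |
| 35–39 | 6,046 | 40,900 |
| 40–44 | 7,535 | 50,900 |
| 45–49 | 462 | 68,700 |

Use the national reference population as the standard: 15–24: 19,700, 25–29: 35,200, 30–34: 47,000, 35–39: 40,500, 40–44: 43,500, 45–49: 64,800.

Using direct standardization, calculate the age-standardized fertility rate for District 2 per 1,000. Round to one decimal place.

90.5

Age-specific rates per 1,000 for District 2: 7.130, 97.445, 133.211, 147.824, 148.035, 6.725.
Standard total = 250,700; weights = 0.0786, 0.1404, 0.1875, 0.1615, 0.1735, 0.2585.
Standardized rate: 0.0786×7.130 + 0.1404×97.445 + 0.1875×133.211 + 0.1615×147.824 + 0.1735×148.035 + 0.2585×6.725 = 90.5210 per 1,000.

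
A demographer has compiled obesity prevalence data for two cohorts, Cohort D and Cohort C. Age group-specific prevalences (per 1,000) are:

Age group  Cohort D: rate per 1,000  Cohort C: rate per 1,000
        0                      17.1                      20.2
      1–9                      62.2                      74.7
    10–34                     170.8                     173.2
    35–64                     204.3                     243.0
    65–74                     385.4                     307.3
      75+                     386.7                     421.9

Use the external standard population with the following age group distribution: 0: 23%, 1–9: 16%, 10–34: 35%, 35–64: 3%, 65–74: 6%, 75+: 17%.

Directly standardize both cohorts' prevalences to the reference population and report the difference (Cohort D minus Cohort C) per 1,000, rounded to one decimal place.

Standard weights: 0.23, 0.16, 0.35, 0.03, 0.06, 0.17.
Cohort D: 0.2300×17.1 + 0.1600×62.2 + 0.3500×170.8 + 0.0300×204.3 + 0.0600×385.4 + 0.1700×386.7 = 168.6570 per 1,000.
Cohort C: 0.2300×20.2 + 0.1600×74.7 + 0.3500×173.2 + 0.0300×243.0 + 0.0600×307.3 + 0.1700×421.9 = 174.6690 per 1,000.
Difference = 168.6570 − 174.6690 = -6.0120.

-6.0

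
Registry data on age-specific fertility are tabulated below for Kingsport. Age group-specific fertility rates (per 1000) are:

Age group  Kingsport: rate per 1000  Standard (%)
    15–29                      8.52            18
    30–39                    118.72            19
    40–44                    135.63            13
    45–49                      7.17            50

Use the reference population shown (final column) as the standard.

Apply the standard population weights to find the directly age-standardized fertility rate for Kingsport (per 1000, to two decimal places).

45.31

Standard weights: 0.18, 0.19, 0.13, 0.50.
Standardized rate: 0.1800×8.52 + 0.1900×118.72 + 0.1300×135.63 + 0.5000×7.17 = 45.3073 per 1000.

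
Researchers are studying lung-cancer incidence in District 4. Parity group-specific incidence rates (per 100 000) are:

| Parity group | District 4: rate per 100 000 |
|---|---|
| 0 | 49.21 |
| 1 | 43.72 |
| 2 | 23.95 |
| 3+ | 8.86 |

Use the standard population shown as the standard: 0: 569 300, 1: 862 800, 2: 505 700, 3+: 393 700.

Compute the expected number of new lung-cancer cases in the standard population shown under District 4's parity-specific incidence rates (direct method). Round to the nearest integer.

813

Expected new lung-cancer cases = Σ (standard pop × parity-specific rate ÷ 100 000)
= 569 300×49.21/100 000 + 862 800×43.72/100 000 + 505 700×23.95/100 000 + 393 700×8.86/100 000
= 280.15 + 377.22 + 121.12 + 34.88 = 813.37.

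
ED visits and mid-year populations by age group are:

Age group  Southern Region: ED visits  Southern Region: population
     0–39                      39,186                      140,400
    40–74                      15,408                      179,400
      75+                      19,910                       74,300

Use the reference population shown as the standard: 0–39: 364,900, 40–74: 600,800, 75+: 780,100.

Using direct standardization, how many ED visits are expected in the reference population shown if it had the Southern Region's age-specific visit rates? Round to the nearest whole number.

Age-specific rates per 1,000 for the Southern Region: 279.103, 85.886, 267.968.
Expected ED visits = Σ (standard pop × age-specific rate ÷ 1,000)
= 364,900×279.103/1,000 + 600,800×85.886/1,000 + 780,100×267.968/1,000
= 101844.53 + 51600.48 + 209041.60 = 362486.61.

362487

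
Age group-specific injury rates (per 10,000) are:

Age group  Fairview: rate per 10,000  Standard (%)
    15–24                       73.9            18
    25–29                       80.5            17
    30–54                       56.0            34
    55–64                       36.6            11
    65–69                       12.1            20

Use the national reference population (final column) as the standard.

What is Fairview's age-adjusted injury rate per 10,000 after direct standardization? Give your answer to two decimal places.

52.47

Standard weights: 0.18, 0.17, 0.34, 0.11, 0.20.
Standardized rate: 0.1800×73.9 + 0.1700×80.5 + 0.3400×56.0 + 0.1100×36.6 + 0.2000×12.1 = 52.4730 per 10,000.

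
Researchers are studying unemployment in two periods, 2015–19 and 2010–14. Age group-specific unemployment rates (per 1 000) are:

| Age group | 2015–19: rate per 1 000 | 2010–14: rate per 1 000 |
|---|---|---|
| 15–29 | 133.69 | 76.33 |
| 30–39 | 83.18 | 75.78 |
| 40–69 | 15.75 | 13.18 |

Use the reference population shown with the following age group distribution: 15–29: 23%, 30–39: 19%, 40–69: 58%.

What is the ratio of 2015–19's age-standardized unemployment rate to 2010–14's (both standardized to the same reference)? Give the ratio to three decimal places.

1.406

Standard weights: 0.23, 0.19, 0.58.
2015–19: 0.2300×133.69 + 0.1900×83.18 + 0.5800×15.75 = 55.6879 per 1 000.
2010–14: 0.2300×76.33 + 0.1900×75.78 + 0.5800×13.18 = 39.5985 per 1 000.
Ratio = 55.6879 ÷ 39.5985 = 1.40631.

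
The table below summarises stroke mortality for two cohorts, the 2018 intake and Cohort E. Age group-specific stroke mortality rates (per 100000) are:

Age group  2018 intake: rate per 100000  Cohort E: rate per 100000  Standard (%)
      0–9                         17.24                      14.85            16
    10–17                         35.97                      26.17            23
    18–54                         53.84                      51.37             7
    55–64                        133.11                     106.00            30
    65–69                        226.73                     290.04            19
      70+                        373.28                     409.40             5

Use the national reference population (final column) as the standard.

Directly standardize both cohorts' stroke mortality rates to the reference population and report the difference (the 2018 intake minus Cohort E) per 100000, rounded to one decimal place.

Standard weights: 0.16, 0.23, 0.07, 0.30, 0.19, 0.05.
The 2018 intake: 0.1600×17.24 + 0.2300×35.97 + 0.0700×53.84 + 0.3000×133.11 + 0.1900×226.73 + 0.0500×373.28 = 116.4760 per 100000.
Cohort E: 0.1600×14.85 + 0.2300×26.17 + 0.0700×51.37 + 0.3000×106.00 + 0.1900×290.04 + 0.0500×409.40 = 119.3686 per 100000.
Difference = 116.4760 − 119.3686 = -2.8926.

-2.9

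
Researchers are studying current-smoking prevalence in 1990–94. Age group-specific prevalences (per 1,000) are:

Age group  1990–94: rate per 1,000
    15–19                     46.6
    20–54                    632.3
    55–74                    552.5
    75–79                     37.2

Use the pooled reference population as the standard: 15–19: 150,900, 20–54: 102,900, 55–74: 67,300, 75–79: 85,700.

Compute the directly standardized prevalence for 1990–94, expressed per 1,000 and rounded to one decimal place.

276.5

Standard total = 406,800; weights = 0.3709, 0.2529, 0.1654, 0.2107.
Standardized rate: 0.3709×46.6 + 0.2529×632.3 + 0.1654×552.5 + 0.2107×37.2 = 276.4673 per 1,000.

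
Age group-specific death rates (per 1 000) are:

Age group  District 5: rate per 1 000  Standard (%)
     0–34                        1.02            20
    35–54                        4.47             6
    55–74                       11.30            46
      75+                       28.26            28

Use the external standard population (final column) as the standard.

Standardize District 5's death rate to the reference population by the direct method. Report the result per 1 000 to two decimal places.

Standard weights: 0.20, 0.06, 0.46, 0.28.
Standardized rate: 0.2000×1.02 + 0.0600×4.47 + 0.4600×11.30 + 0.2800×28.26 = 13.5830 per 1 000.

13.58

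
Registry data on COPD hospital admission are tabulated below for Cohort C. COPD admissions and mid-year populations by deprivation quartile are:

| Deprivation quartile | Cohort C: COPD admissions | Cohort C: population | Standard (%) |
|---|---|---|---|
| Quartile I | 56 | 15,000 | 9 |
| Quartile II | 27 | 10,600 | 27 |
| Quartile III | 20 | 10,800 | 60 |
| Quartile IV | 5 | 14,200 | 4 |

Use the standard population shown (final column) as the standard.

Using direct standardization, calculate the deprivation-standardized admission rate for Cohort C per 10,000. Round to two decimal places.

Deprivation-specific rates per 10,000 for Cohort C: 37.33, 25.47, 18.52, 3.52.
Standard weights: 0.09, 0.27, 0.60, 0.04.
Standardized rate: 0.0900×37.33 + 0.2700×25.47 + 0.6000×18.52 + 0.0400×3.52 = 21.4893 per 10,000.

21.49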